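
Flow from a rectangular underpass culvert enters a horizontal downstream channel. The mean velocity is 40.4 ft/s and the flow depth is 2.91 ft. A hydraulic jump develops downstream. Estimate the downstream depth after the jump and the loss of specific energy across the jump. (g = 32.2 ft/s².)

y₂ = 15.8 ft; ΔE = 11.6 ft

Fr₁ = V₁/√(g·y₁) = 40.4/√(32.2×2.91) = 4.17.
By Bélanger, y₂/y₁ = ½[√(1 + 8Fr₁²) − 1] = ½[√140.3 − 1] = 5.42.
y₂ = 5.42 × 2.91 = 15.8 ft.
q = V₁·y₁ = 40.4 × 2.91 = 118 ft²/s. V₂ = q/y₂ = 118/15.8 = 7.45 ft/s. E₁ = y₁ + V₁²/2g = 28.3 ft; E₂ = y₂ + V₂²/2g = 16.6 ft. ΔE = E₁ − E₂ = 11.6 ft.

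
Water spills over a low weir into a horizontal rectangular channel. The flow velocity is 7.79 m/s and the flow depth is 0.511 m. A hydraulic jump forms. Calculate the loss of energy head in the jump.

ΔE = 1.18 m

Fr₁ = V₁/√(g·y₁) = 7.79/√(9.81×0.511) = 3.48.
Sequent-depth ratio: y₂/y₁ = ½[√(1 + 8Fr₁²) − 1] = ½[√97.84 − 1] = 4.45.
y₂ = 4.45 × 0.511 = 2.27 m.
q = V₁·y₁ = 7.79 × 0.511 = 3.98 m²/s. V₂ = q/y₂ = 3.98/2.27 = 1.75 m/s. E₁ = y₁ + V₁²/2g = 3.60 m; E₂ = y₂ + V₂²/2g = 2.43 m. ΔE = E₁ − E₂ = 1.18 m.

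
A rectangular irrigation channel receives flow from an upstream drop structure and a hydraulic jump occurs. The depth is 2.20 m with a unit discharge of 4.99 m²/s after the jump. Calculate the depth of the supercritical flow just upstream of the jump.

y₁ = 0.775 m

V₂ = q/y₂ = 4.99/2.20 = 2.27 m/s; Fr₂ = V₂/√(g·y₂) = 0.488.
Applying the sequent-depth relation in reverse, y₁/y₂ = ½[√(1 + 8Fr₂²) − 1] = ½[√2.907 − 1] = 0.352.
y₁ = 0.352 × 2.20 = 0.775 m.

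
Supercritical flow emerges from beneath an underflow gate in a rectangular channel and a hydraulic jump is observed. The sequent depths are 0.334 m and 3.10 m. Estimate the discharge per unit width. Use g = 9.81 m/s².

q = 4.18 m²/s

For a rectangular channel the momentum equation gives q² = ½·g·y₁·y₂·(y₁ + y₂) = ½×9.81×0.334×3.10×3.43 = 17.4.
q = √17.4 = 4.18 m²/s.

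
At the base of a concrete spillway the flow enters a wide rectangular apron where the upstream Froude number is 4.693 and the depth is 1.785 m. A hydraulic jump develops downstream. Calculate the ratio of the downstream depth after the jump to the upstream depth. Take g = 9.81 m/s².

y₂/y₁ = 6.156

Fr₁ = 4.693 (given).
Sequent-depth ratio: y₂/y₁ = ½[√(1 + 8Fr₁²) − 1] = ½[√177.19 − 1] = 6.156.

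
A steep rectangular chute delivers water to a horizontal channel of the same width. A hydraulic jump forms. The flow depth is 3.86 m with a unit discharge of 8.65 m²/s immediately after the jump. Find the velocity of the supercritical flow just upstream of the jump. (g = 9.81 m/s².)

V₂ = q/y₂ = 8.65/3.86 = 2.24 m/s; Fr₂ = V₂/√(g·y₂) = 0.364.
Since the conjugate-depth ratio holds either way, y₁/y₂ = ½[√(1 + 8Fr₂²) − 1] = ½[√2.061 − 1] = 0.218.
y₁ = 0.218 × 3.86 = 0.841 m.
V₁ = q/y₁ = 8.65/0.841 = 10.3 m/s.

V₁ = 10.3 m/s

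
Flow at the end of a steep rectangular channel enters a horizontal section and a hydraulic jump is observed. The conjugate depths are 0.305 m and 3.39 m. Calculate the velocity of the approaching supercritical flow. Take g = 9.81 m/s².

For a rectangular channel the momentum equation gives q² = ½·g·y₁·y₂·(y₁ + y₂) = ½×9.81×0.305×3.39×3.70 = 18.7.
q = √18.7 = 4.33 m²/s.
V₁ = q/y₁ = 4.33/0.305 = 14.2 m/s.

V₁ = 14.2 m/s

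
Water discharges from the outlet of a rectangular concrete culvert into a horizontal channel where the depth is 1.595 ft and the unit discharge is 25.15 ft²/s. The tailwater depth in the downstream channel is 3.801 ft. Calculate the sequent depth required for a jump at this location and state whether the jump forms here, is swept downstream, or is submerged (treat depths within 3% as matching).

V₁ = q/y₁ = 25.15/1.595 = 15.77 ft/s. Fr₁ = V₁/√(g·y₁) = 15.77/√(32.2×1.595) = 2.200.
Conjugate-depth relation: y₂/y₁ = ½[√(1 + 8Fr₁²) − 1] = ½[√39.728 − 1] = 2.652.
y₂ = 2.652 × 1.595 = 4.229 ft.
Tailwater y_tw = 3.801 ft: y_tw < y₂, so the jump is swept downstream.

y₂ = 4.229 ft; the jump is swept downstream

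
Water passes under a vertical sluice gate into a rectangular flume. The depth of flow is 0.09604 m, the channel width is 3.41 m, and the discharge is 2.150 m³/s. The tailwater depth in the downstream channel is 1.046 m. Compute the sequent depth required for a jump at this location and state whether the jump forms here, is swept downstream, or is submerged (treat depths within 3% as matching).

y₂ = 0.8719 m; the jump is submerged

q = Q/b = 2.150/3.41 = 0.6305 m²/s; V₁ = q/y₁ = 6.565 m/s. Fr₁ = V₁/√(g·y₁) = 6.763.
By Bélanger, y₂/y₁ = ½[√(1 + 8Fr₁²) − 1] = ½[√366.96 − 1] = 9.078.
y₂ = 9.078 × 0.09604 = 0.8719 m.
Tailwater y_tw = 1.046 m: y_tw > y₂, so the jump is submerged.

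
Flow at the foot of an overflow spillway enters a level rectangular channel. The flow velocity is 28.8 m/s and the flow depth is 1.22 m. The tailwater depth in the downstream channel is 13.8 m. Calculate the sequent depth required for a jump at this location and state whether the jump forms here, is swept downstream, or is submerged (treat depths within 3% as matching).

Fr₁ = V₁/√(g·y₁) = 28.8/√(9.81×1.22) = 8.32.
From the momentum equation for a rectangular channel, y₂/y₁ = ½[√(1 + 8Fr₁²) − 1] = ½[√555.4 − 1] = 11.3.
y₂ = 11.3 × 1.22 = 13.8 m.
Tailwater y_tw = 13.8 m: y_tw ≈ y₂, so the jump forms here.

y₂ = 13.8 m; the jump forms here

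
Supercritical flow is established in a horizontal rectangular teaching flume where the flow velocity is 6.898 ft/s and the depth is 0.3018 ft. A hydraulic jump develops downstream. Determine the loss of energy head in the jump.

ΔE = 0.1314 ft

Fr₁ = V₁/√(g·y₁) = 6.898/√(32.2×0.3018) = 2.213.
Conjugate-depth relation: y₂/y₁ = ½[√(1 + 8Fr₁²) − 1] = ½[√40.171 − 1] = 2.669.
y₂ = 2.669 × 0.3018 = 0.8055 ft.
q = V₁·y₁ = 6.898 × 0.3018 = 2.082 ft²/s. V₂ = q/y₂ = 2.082/0.8055 = 2.584 ft/s. E₁ = y₁ + V₁²/2g = 1.041 ft; E₂ = y₂ + V₂²/2g = 0.9092 ft. ΔE = E₁ − E₂ = 0.1314 ft.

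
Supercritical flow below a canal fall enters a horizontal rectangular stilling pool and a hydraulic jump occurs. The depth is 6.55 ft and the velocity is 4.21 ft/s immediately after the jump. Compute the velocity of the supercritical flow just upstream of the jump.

Fr₂ = V₂/√(g·y₂) = 4.21/√(32.2×6.55) = 0.290.
The Bélanger relation is symmetric: y₁/y₂ = ½[√(1 + 8Fr₂²) − 1] = ½[√1.672 − 1] = 0.147.
y₁ = 0.147 × 6.55 = 0.960 ft.
V₁ = q/y₁ = 27.6/0.960 = 28.7 ft/s.

V₁ = 28.7 ft/s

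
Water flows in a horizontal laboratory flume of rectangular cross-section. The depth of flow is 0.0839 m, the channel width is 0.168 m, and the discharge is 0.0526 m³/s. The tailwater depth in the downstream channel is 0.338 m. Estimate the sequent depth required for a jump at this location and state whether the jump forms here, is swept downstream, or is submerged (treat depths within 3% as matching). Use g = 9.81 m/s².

q = Q/b = 0.0526/0.168 = 0.313 m²/s; V₁ = q/y₁ = 3.73 m/s. Fr₁ = V₁/√(g·y₁) = 4.11.
Bélanger equation: y₂/y₁ = ½[√(1 + 8Fr₁²) − 1] = ½[√136.4 − 1] = 5.34.
y₂ = 5.34 × 0.0839 = 0.448 m.
Tailwater y_tw = 0.338 m: y_tw < y₂, so the jump is swept downstream.

y₂ = 0.448 m; the jump is swept downstream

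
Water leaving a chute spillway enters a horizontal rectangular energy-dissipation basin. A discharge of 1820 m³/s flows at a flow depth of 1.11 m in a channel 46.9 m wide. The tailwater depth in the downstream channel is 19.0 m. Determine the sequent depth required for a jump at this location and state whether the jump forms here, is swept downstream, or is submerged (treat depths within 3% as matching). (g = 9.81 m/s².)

q = Q/b = 1820/46.9 = 38.8 m²/s; V₁ = q/y₁ = 35.0 m/s. Fr₁ = V₁/√(g·y₁) = 10.6.
Bélanger equation: y₂/y₁ = ½[√(1 + 8Fr₁²) − 1] = ½[√898.9 − 1] = 14.5.
y₂ = 14.5 × 1.11 = 16.1 m.
Tailwater y_tw = 19.0 m: y_tw > y₂, so the jump is submerged.

y₂ = 16.1 m; the jump is submerged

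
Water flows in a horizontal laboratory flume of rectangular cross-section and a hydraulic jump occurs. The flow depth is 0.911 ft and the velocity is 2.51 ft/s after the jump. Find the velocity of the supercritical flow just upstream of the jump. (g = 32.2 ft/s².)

V₁ = 7.74 ft/s

Fr₂ = V₂/√(g·y₂) = 2.51/√(32.2×0.911) = 0.463.
Since the conjugate-depth ratio holds either way, y₁/y₂ = ½[√(1 + 8Fr₂²) − 1] = ½[√2.718 − 1] = 0.324.
y₁ = 0.324 × 0.911 = 0.295 ft.
V₁ = q/y₁ = 2.29/0.295 = 7.74 ft/s.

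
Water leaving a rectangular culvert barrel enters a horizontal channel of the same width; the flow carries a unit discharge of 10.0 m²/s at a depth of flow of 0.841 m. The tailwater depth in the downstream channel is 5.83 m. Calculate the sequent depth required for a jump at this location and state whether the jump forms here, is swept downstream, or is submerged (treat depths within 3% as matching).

V₁ = q/y₁ = 10.0/0.841 = 11.9 m/s. Fr₁ = V₁/√(g·y₁) = 11.9/√(9.81×0.841) = 4.14.
From the momentum equation for a rectangular channel, y₂/y₁ = ½[√(1 + 8Fr₁²) − 1] = ½[√138.1 − 1] = 5.38.
y₂ = 5.38 × 0.841 = 4.52 m.
Tailwater y_tw = 5.83 m: y_tw > y₂, so the jump is submerged.

y₂ = 4.52 m; the jump is submerged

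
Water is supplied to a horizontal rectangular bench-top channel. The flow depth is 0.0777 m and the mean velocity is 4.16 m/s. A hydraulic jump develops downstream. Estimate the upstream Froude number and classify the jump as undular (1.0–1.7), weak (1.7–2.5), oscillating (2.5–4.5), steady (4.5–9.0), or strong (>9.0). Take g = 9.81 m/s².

Fr₁ = V₁/√(g·y₁) = 4.16/√(9.81×0.0777) = 4.76.
Fr₁ = 4.76 lies in the steady range.

Fr₁ = 4.76; steady jump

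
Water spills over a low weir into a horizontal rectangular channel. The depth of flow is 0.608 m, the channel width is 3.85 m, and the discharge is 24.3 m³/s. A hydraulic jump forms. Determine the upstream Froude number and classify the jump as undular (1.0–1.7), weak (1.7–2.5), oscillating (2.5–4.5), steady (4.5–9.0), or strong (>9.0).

Fr₁ = 4.25; oscillating jump

q = Q/b = 24.3/3.85 = 6.31 m²/s; V₁ = q/y₁ = 10.4 m/s. Fr₁ = V₁/√(g·y₁) = 4.25.
Fr₁ = 4.25 lies in the oscillating range.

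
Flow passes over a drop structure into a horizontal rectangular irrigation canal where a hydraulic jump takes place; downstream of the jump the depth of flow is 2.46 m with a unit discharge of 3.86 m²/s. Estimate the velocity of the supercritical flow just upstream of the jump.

V₂ = q/y₂ = 3.86/2.46 = 1.57 m/s; Fr₂ = V₂/√(g·y₂) = 0.319.
Applying the sequent-depth relation in reverse, y₁/y₂ = ½[√(1 + 8Fr₂²) − 1] = ½[√1.816 − 1] = 0.174.
y₁ = 0.174 × 2.46 = 0.428 m.
V₁ = q/y₁ = 3.86/0.428 = 9.03 m/s.

V₁ = 9.03 m/s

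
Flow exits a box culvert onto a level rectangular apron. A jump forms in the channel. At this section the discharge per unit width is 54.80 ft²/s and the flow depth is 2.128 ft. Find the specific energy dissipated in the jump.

ΔE = 3.400 ft

V₁ = q/y₁ = 54.80/2.128 = 25.75 ft/s. Fr₁ = V₁/√(g·y₁) = 25.75/√(32.2×2.128) = 3.111.
By Bélanger, y₂/y₁ = ½[√(1 + 8Fr₁²) − 1] = ½[√78.425 − 1] = 3.928.
y₂ = 3.928 × 2.128 = 8.359 ft.
V₂ = q/y₂ = 54.80/8.359 = 6.556 ft/s. E₁ = y₁ + V₁²/2g = 12.43 ft; E₂ = y₂ + V₂²/2g = 9.026 ft. ΔE = E₁ − E₂ = 3.400 ft.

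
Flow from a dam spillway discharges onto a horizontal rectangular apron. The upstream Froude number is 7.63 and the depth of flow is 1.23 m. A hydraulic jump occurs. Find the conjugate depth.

Fr₁ = 7.63 (given).
Bélanger equation: y₂/y₁ = ½[√(1 + 8Fr₁²) − 1] = ½[√466.7 − 1] = 10.3.
y₂ = 10.3 × 1.23 = 12.7 m.

y₂ = 12.7 m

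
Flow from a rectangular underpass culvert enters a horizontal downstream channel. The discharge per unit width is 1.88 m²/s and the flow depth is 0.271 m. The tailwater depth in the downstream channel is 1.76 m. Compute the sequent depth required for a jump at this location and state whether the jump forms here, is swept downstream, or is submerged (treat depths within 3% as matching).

y₂ = 1.50 m; the jump is submerged

V₁ = q/y₁ = 1.88/0.271 = 6.94 m/s. Fr₁ = V₁/√(g·y₁) = 6.94/√(9.81×0.271) = 4.25.
Bélanger equation: y₂/y₁ = ½[√(1 + 8Fr₁²) − 1] = ½[√145.8 − 1] = 5.54.
y₂ = 5.54 × 0.271 = 1.50 m.
Tailwater y_tw = 1.76 m: y_tw > y₂, so the jump is submerged.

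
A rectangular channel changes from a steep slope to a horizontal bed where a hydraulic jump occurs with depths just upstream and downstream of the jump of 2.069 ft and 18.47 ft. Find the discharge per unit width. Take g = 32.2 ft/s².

q = 112.4 ft²/s

For a rectangular channel the momentum equation gives q² = ½·g·y₁·y₂·(y₁ + y₂) = ½×32.2×2.069×18.47×20.54 = 12637.
q = √12637 = 112.4 ft²/s.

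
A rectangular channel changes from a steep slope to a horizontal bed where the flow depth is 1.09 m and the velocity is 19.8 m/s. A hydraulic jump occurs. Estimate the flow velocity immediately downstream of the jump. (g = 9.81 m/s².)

Fr₁ = V₁/√(g·y₁) = 19.8/√(9.81×1.09) = 6.06.
From the momentum equation for a rectangular channel, y₂/y₁ = ½[√(1 + 8Fr₁²) − 1] = ½[√294.3 − 1] = 8.08.
y₂ = 8.08 × 1.09 = 8.80 m.
q = V₁·y₁ = 19.8 × 1.09 = 21.6 m²/s.
V₂ = q/y₂ = 21.6/8.80 = 2.45 m/s.

V₂ = 2.45 m/s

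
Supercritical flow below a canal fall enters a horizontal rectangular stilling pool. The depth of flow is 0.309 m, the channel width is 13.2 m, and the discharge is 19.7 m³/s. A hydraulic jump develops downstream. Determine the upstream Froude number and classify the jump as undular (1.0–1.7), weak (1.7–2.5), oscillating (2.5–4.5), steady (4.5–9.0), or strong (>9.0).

Fr₁ = 2.77; oscillating jump

q = Q/b = 19.7/13.2 = 1.49 m²/s; V₁ = q/y₁ = 4.83 m/s. Fr₁ = V₁/√(g·y₁) = 2.77.
Fr₁ = 2.77 lies in the oscillating range.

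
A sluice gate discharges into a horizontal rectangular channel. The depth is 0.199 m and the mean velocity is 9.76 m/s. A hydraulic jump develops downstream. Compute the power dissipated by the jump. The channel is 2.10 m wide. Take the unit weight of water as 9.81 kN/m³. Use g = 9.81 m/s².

P = 125 kW

Fr₁ = V₁/√(g·y₁) = 9.76/√(9.81×0.199) = 6.99.
By Bélanger, y₂/y₁ = ½[√(1 + 8Fr₁²) − 1] = ½[√391.4 − 1] = 9.39.
y₂ = 9.39 × 0.199 = 1.87 m.
Head loss: ΔE = (y₂ − y₁)³/(4y₁y₂) = (1.87 − 0.199)³/(4×0.199×1.87) = 4.66/1.49 = 3.13 m.
q = V₁·y₁ = 9.76 × 0.199 = 1.94 m²/s. Q = q·b = 1.94 × 2.10 = 4.08 m³/s. P = γ·Q·ΔE = 9.81 × 4.08 × 3.13 = 125 kW.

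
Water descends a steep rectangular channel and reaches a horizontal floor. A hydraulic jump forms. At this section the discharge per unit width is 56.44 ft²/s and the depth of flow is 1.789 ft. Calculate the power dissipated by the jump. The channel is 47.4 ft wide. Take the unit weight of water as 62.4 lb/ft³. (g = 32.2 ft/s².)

V₁ = q/y₁ = 56.44/1.789 = 31.55 ft/s. Fr₁ = V₁/√(g·y₁) = 31.55/√(32.2×1.789) = 4.157.
Bélanger equation: y₂/y₁ = ½[√(1 + 8Fr₁²) − 1] = ½[√139.22 − 1] = 5.400.
y₂ = 5.400 × 1.789 = 9.660 ft.
V₂ = q/y₂ = 56.44/9.660 = 5.843 ft/s. E₁ = y₁ + V₁²/2g = 17.24 ft; E₂ = y₂ + V₂²/2g = 10.19 ft. ΔE = E₁ − E₂ = 7.054 ft.
Q = q·b = 56.44 × 47.4 = 2675 cfs. P = γ·Q·ΔE/550 = 62.4 × 2675 × 7.054 / 550 = 2141 hp.

P = 2141 hp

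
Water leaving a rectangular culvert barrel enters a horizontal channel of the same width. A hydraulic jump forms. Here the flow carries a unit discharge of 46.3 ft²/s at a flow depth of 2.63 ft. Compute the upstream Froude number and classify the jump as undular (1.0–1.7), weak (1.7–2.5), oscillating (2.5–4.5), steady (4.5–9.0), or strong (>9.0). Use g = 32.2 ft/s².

Fr₁ = 1.91; weak jump

V₁ = q/y₁ = 46.3/2.63 = 17.6 ft/s. Fr₁ = V₁/√(g·y₁) = 17.6/√(32.2×2.63) = 1.91.
Fr₁ = 1.91 lies in the weak range.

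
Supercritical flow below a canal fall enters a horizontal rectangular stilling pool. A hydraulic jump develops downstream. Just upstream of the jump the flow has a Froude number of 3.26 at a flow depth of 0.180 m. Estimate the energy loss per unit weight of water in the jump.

ΔE = 0.336 m

Fr₁ = 3.26 (given).
Conjugate-depth relation: y₂/y₁ = ½[√(1 + 8Fr₁²) − 1] = ½[√86.02 − 1] = 4.14.
y₂ = 4.14 × 0.180 = 0.745 m.
Head loss: ΔE = (y₂ − y₁)³/(4y₁y₂) = (0.745 − 0.180)³/(4×0.180×0.745) = 0.180/0.536 = 0.336 m.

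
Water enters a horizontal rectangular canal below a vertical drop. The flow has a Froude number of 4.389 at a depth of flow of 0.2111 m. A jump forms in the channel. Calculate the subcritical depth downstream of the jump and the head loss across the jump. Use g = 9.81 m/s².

Fr₁ = 4.389 (given).
Sequent-depth ratio: y₂/y₁ = ½[√(1 + 8Fr₁²) − 1] = ½[√155.11 − 1] = 5.727.
y₂ = 5.727 × 0.2111 = 1.209 m.
V₁ = Fr₁·√(g·y₁) = 4.389×√(9.81×0.2111) = 6.316 m/s; q = V₁·y₁ = 1.333 m²/s. V₂ = q/y₂ = 1.333/1.209 = 1.103 m/s. E₁ = y₁ + V₁²/2g = 2.244 m; E₂ = y₂ + V₂²/2g = 1.271 m. ΔE = E₁ − E₂ = 0.9734 m.

y₂ = 1.209 m; ΔE = 0.9734 m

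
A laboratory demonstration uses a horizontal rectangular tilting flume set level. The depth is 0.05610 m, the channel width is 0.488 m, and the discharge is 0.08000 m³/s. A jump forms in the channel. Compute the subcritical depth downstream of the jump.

q = Q/b = 0.08000/0.488 = 0.1639 m²/s; V₁ = q/y₁ = 2.922 m/s. Fr₁ = V₁/√(g·y₁) = 3.939.
By Bélanger, y₂/y₁ = ½[√(1 + 8Fr₁²) − 1] = ½[√125.13 − 1] = 5.093.
y₂ = 5.093 × 0.05610 = 0.2857 m.

y₂ = 0.2857 m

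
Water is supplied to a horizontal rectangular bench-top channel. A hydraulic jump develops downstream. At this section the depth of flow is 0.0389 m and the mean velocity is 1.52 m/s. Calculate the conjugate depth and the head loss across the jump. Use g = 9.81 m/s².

Fr₁ = V₁/√(g·y₁) = 1.52/√(9.81×0.0389) = 2.46.
By Bélanger, y₂/y₁ = ½[√(1 + 8Fr₁²) − 1] = ½[√49.43 − 1] = 3.02.
y₂ = 3.02 × 0.0389 = 0.117 m.
Head loss: ΔE = (y₂ − y₁)³/(4y₁y₂) = (0.117 − 0.0389)³/(4×0.0389×0.117) = 0.000482/0.0183 = 0.0264 m.

y₂ = 0.117 m; ΔE = 0.0264 m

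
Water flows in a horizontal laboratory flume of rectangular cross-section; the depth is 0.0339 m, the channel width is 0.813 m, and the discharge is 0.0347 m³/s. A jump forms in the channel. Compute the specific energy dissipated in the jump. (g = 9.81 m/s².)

ΔE = 0.0139 m

q = Q/b = 0.0347/0.813 = 0.0427 m²/s; V₁ = q/y₁ = 1.26 m/s. Fr₁ = V₁/√(g·y₁) = 2.18.
Conjugate-depth relation: y₂/y₁ = ½[√(1 + 8Fr₁²) − 1] = ½[√39.13 − 1] = 2.63.
y₂ = 2.63 × 0.0339 = 0.0891 m.
V₂ = q/y₂ = 0.0427/0.0891 = 0.479 m/s. E₁ = y₁ + V₁²/2g = 0.115 m; E₂ = y₂ + V₂²/2g = 0.101 m. ΔE = E₁ − E₂ = 0.0139 m.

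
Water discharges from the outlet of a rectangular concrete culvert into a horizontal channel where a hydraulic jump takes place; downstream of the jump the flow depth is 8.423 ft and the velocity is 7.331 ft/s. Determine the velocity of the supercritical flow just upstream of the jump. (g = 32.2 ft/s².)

V₁ = 24.12 ft/s

Fr₂ = V₂/√(g·y₂) = 7.331/√(32.2×8.423) = 0.4451.
Since the conjugate-depth ratio holds either way, y₁/y₂ = ½[√(1 + 8Fr₂²) − 1] = ½[√2.5852 − 1] = 0.3039.
y₁ = 0.3039 × 8.423 = 2.560 ft.
V₁ = q/y₁ = 61.75/2.560 = 24.12 ft/s.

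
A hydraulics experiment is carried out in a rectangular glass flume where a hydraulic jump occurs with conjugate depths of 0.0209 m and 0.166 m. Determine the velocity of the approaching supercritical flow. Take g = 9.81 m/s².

For a rectangular channel the momentum equation gives q² = ½·g·y₁·y₂·(y₁ + y₂) = ½×9.81×0.0209×0.166×0.187 = 0.00318.
q = √0.00318 = 0.0564 m²/s.
V₁ = q/y₁ = 0.0564/0.0209 = 2.70 m/s.

V₁ = 2.70 m/s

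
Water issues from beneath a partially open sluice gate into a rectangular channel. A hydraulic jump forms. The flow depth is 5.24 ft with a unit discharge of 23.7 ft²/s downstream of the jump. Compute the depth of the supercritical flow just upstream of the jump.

y₁ = 1.06 ft

V₂ = q/y₂ = 23.7/5.24 = 4.52 ft/s; Fr₂ = V₂/√(g·y₂) = 0.348.
Since the conjugate-depth ratio holds either way, y₁/y₂ = ½[√(1 + 8Fr₂²) − 1] = ½[√1.970 − 1] = 0.202.
y₁ = 0.202 × 5.24 = 1.06 ft.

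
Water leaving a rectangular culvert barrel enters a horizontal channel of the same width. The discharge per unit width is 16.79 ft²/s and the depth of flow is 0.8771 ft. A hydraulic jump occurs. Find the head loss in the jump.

V₁ = q/y₁ = 16.79/0.8771 = 19.14 ft/s. Fr₁ = V₁/√(g·y₁) = 19.14/√(32.2×0.8771) = 3.602.
Bélanger equation: y₂/y₁ = ½[√(1 + 8Fr₁²) − 1] = ½[√104.80 − 1] = 4.619.
y₂ = 4.619 × 0.8771 = 4.051 ft.
V₂ = q/y₂ = 16.79/4.051 = 4.145 ft/s. E₁ = y₁ + V₁²/2g = 6.567 ft; E₂ = y₂ + V₂²/2g = 4.318 ft. ΔE = E₁ − E₂ = 2.249 ft.

ΔE = 2.249 ft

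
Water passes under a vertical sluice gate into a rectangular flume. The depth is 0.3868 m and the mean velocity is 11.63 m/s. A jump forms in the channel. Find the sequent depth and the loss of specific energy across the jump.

y₂ = 3.078 m; ΔE = 4.094 m

Fr₁ = V₁/√(g·y₁) = 11.63/√(9.81×0.3868) = 5.970.
By Bélanger, y₂/y₁ = ½[√(1 + 8Fr₁²) − 1] = ½[√286.16 − 1] = 7.958.
y₂ = 7.958 × 0.3868 = 3.078 m.
Head loss: ΔE = (y₂ − y₁)³/(4y₁y₂) = (3.078 − 0.3868)³/(4×0.3868×3.078) = 19.50/4.763 = 4.094 m.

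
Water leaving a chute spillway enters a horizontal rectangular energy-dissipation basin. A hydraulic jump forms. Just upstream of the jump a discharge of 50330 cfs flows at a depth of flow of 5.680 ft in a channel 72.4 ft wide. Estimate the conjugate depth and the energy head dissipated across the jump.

y₂ = 69.91 ft; ΔE = 166.8 ft

q = Q/b = 50330/72.4 = 695.2 ft²/s; V₁ = q/y₁ = 122.4 ft/s. Fr₁ = V₁/√(g·y₁) = 9.050.
Conjugate-depth relation: y₂/y₁ = ½[√(1 + 8Fr₁²) − 1] = ½[√656.19 − 1] = 12.31.
y₂ = 12.31 × 5.680 = 69.91 ft.
Head loss: ΔE = (y₂ − y₁)³/(4y₁y₂) = (69.91 − 5.680)³/(4×5.680×69.91) = 264979/1588 = 166.8 ft.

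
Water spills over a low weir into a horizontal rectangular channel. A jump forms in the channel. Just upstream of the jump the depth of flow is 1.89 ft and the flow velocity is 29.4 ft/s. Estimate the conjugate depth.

y₂ = 9.17 ft

Fr₁ = V₁/√(g·y₁) = 29.4/√(32.2×1.89) = 3.77.
Sequent-depth ratio: y₂/y₁ = ½[√(1 + 8Fr₁²) − 1] = ½[√114.6 − 1] = 4.85.
y₂ = 4.85 × 1.89 = 9.17 ft.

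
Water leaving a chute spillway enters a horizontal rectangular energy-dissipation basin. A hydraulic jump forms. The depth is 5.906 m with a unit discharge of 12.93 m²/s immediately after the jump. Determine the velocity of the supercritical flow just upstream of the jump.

V₂ = q/y₂ = 12.93/5.906 = 2.189 m/s; Fr₂ = V₂/√(g·y₂) = 0.2876.
From the momentum equation (using Fr₂), y₁/y₂ = ½[√(1 + 8Fr₂²) − 1] = ½[√1.6618 − 1] = 0.1446.
y₁ = 0.1446 × 5.906 = 0.8538 m.
V₁ = q/y₁ = 12.93/0.8538 = 15.14 m/s.

V₁ = 15.14 m/s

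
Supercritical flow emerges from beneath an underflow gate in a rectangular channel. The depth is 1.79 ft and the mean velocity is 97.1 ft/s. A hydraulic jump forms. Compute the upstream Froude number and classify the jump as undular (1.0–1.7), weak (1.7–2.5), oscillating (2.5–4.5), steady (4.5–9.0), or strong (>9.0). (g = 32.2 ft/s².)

Fr₁ = V₁/√(g·y₁) = 97.1/√(32.2×1.79) = 12.8.
Fr₁ = 12.8 lies in the strong range.

Fr₁ = 12.8; strong jump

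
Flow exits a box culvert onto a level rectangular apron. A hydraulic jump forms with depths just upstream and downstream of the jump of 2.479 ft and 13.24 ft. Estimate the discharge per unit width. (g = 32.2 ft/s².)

For a rectangular channel the momentum equation gives q² = ½·g·y₁·y₂·(y₁ + y₂) = ½×32.2×2.479×13.24×15.72 = 8306.
q = √8306 = 91.14 ft²/s.

q = 91.14 ft²/s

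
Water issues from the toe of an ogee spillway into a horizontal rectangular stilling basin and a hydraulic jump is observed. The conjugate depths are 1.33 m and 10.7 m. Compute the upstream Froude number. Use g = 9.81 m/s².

For a rectangular channel the momentum equation gives q² = ½·g·y₁·y₂·(y₁ + y₂) = ½×9.81×1.33×10.7×12.0 = 840.
q = √840 = 29.0 m²/s.
V₁ = q/y₁ = 21.8 m/s; Fr₁ = V₁/√(g·y₁) = 6.03.

Fr₁ = 6.03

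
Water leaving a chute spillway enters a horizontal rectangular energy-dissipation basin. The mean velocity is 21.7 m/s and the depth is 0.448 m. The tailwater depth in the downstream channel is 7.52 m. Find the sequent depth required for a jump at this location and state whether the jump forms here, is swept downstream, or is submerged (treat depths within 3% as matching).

Fr₁ = V₁/√(g·y₁) = 21.7/√(9.81×0.448) = 10.4.
From the momentum equation for a rectangular channel, y₂/y₁ = ½[√(1 + 8Fr₁²) − 1] = ½[√858.2 − 1] = 14.1.
y₂ = 14.1 × 0.448 = 6.34 m.
Tailwater y_tw = 7.52 m: y_tw > y₂, so the jump is submerged.

y₂ = 6.34 m; the jump is submerged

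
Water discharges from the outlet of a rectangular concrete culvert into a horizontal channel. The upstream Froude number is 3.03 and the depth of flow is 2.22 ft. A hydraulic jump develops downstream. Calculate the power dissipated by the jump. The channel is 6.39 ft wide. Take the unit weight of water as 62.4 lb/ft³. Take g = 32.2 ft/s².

Fr₁ = 3.03 (given).
From the momentum equation for a rectangular channel, y₂/y₁ = ½[√(1 + 8Fr₁²) − 1] = ½[√74.45 − 1] = 3.81.
y₂ = 3.81 × 2.22 = 8.47 ft.
V₁ = Fr₁·√(g·y₁) = 3.03×√(32.2×2.22) = 25.6 ft/s; q = V₁·y₁ = 56.9 ft²/s. V₂ = q/y₂ = 56.9/8.47 = 6.72 ft/s. E₁ = y₁ + V₁²/2g = 12.4 ft; E₂ = y₂ + V₂²/2g = 9.17 ft. ΔE = E₁ − E₂ = 3.24 ft.
Q = q·b = 56.9 × 6.39 = 363 cfs. P = γ·Q·ΔE/550 = 62.4 × 363 × 3.24 / 550 = 134 hp.

P = 134 hp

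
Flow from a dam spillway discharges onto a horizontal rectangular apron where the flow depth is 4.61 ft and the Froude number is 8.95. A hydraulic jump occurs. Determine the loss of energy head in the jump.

Fr₁ = 8.95 (given).
Conjugate-depth relation: y₂/y₁ = ½[√(1 + 8Fr₁²) − 1] = ½[√641.8 − 1] = 12.2.
y₂ = 12.2 × 4.61 = 56.1 ft.
Head loss: ΔE = (y₂ − y₁)³/(4y₁y₂) = (56.1 − 4.61)³/(4×4.61×56.1) = 136434/1034 = 132 ft.

ΔE = 132 ft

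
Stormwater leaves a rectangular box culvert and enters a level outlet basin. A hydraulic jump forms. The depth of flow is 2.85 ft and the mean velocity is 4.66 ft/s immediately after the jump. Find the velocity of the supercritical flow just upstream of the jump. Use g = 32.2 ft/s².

V₁ = 13.3 ft/s

Fr₂ = V₂/√(g·y₂) = 4.66/√(32.2×2.85) = 0.486.
Since the conjugate-depth ratio holds either way, y₁/y₂ = ½[√(1 + 8Fr₂²) − 1] = ½[√2.893 − 1] = 0.350.
y₁ = 0.350 × 2.85 = 0.999 ft.
V₁ = q/y₁ = 13.3/0.999 = 13.3 ft/s.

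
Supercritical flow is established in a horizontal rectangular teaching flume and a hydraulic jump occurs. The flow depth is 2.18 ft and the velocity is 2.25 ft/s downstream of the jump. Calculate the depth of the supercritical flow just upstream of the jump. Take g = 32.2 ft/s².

y₁ = 0.279 ft

Fr₂ = V₂/√(g·y₂) = 2.25/√(32.2×2.18) = 0.269.
Since the conjugate-depth ratio holds either way, y₁/y₂ = ½[√(1 + 8Fr₂²) − 1] = ½[√1.577 − 1] = 0.128.
y₁ = 0.128 × 2.18 = 0.279 ft.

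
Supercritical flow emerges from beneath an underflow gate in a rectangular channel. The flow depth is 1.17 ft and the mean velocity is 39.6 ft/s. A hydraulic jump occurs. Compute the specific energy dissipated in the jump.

Fr₁ = V₁/√(g·y₁) = 39.6/√(32.2×1.17) = 6.45.
Sequent-depth ratio: y₂/y₁ = ½[√(1 + 8Fr₁²) − 1] = ½[√334.0 − 1] = 8.64.
y₂ = 8.64 × 1.17 = 10.1 ft.
q = V₁·y₁ = 39.6 × 1.17 = 46.3 ft²/s. V₂ = q/y₂ = 46.3/10.1 = 4.58 ft/s. E₁ = y₁ + V₁²/2g = 25.5 ft; E₂ = y₂ + V₂²/2g = 10.4 ft. ΔE = E₁ − E₂ = 15.1 ft.

ΔE = 15.1 ft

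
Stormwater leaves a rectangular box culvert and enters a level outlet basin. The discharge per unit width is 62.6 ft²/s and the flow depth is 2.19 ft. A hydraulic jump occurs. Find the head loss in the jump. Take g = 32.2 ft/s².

ΔE = 4.70 ft

V₁ = q/y₁ = 62.6/2.19 = 28.6 ft/s. Fr₁ = V₁/√(g·y₁) = 28.6/√(32.2×2.19) = 3.40.
From the momentum equation for a rectangular channel, y₂/y₁ = ½[√(1 + 8Fr₁²) − 1] = ½[√93.69 − 1] = 4.34.
y₂ = 4.34 × 2.19 = 9.50 ft.
Head loss: ΔE = (y₂ − y₁)³/(4y₁y₂) = (9.50 − 2.19)³/(4×2.19×9.50) = 391/83.3 = 4.70 ft.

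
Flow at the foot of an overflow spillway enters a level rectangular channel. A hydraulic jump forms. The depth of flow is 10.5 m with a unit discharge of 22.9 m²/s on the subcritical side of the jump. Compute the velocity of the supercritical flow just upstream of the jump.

V₂ = q/y₂ = 22.9/10.5 = 2.18 m/s; Fr₂ = V₂/√(g·y₂) = 0.215.
From the momentum equation (using Fr₂), y₁/y₂ = ½[√(1 + 8Fr₂²) − 1] = ½[√1.369 − 1] = 0.0851.
y₁ = 0.0851 × 10.5 = 0.894 m.
V₁ = q/y₁ = 22.9/0.894 = 25.6 m/s.

V₁ = 25.6 m/s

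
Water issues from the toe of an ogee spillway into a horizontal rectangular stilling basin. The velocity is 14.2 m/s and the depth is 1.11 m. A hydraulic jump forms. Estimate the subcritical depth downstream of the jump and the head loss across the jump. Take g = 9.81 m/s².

y₂ = 6.22 m; ΔE = 4.84 m

Fr₁ = V₁/√(g·y₁) = 14.2/√(9.81×1.11) = 4.30.
Bélanger equation: y₂/y₁ = ½[√(1 + 8Fr₁²) − 1] = ½[√149.1 − 1] = 5.61.
y₂ = 5.61 × 1.11 = 6.22 m.
q = V₁·y₁ = 14.2 × 1.11 = 15.8 m²/s. V₂ = q/y₂ = 15.8/6.22 = 2.53 m/s. E₁ = y₁ + V₁²/2g = 11.4 m; E₂ = y₂ + V₂²/2g = 6.55 m. ΔE = E₁ − E₂ = 4.84 m.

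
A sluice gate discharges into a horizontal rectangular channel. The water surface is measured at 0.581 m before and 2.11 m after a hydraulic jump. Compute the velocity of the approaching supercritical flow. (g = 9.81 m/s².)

For a rectangular channel the momentum equation gives q² = ½·g·y₁·y₂·(y₁ + y₂) = ½×9.81×0.581×2.11×2.69 = 16.2.
q = √16.2 = 4.02 m²/s.
V₁ = q/y₁ = 4.02/0.581 = 6.92 m/s.

V₁ = 6.92 m/s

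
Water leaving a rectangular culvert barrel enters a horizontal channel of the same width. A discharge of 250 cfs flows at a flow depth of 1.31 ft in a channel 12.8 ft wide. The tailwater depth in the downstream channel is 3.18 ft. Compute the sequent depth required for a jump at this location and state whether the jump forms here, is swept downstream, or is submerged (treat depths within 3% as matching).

q = Q/b = 250/12.8 = 19.5 ft²/s; V₁ = q/y₁ = 14.9 ft/s. Fr₁ = V₁/√(g·y₁) = 2.30.
From the momentum equation for a rectangular channel, y₂/y₁ = ½[√(1 + 8Fr₁²) − 1] = ½[√43.16 − 1] = 2.78.
y₂ = 2.78 × 1.31 = 3.65 ft.
Tailwater y_tw = 3.18 ft: y_tw < y₂, so the jump is swept downstream.

y₂ = 3.65 ft; the jump is swept downstream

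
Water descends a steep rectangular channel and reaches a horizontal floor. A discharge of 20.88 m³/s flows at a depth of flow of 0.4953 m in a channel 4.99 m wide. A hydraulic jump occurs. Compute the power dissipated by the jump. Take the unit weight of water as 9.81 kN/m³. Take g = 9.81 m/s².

P = 314.6 kW

q = Q/b = 20.88/4.99 = 4.184 m²/s; V₁ = q/y₁ = 8.448 m/s. Fr₁ = V₁/√(g·y₁) = 3.833.
Conjugate-depth relation: y₂/y₁ = ½[√(1 + 8Fr₁²) − 1] = ½[√118.51 − 1] = 4.943.
y₂ = 4.943 × 0.4953 = 2.448 m.
Head loss: ΔE = (y₂ − y₁)³/(4y₁y₂) = (2.448 − 0.4953)³/(4×0.4953×2.448) = 7.449/4.851 = 1.536 m.
P = γ·Q·ΔE = 9.81 × 20.88 × 1.536 = 314.6 kW.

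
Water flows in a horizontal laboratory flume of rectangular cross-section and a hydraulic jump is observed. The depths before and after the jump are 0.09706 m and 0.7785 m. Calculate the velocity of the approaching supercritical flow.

V₁ = 5.869 m/s

For a rectangular channel the momentum equation gives q² = ½·g·y₁·y₂·(y₁ + y₂) = ½×9.81×0.09706×0.7785×0.8756 = 0.3245.
q = √0.3245 = 0.5697 m²/s.
V₁ = q/y₁ = 0.5697/0.09706 = 5.869 m/s.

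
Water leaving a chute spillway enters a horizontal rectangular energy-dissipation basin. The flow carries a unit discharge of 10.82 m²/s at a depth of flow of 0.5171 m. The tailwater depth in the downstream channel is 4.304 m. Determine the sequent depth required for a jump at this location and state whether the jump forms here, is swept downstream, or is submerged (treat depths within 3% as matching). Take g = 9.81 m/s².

y₂ = 6.540 m; the jump is swept downstream

V₁ = q/y₁ = 10.82/0.5171 = 20.92 m/s. Fr₁ = V₁/√(g·y₁) = 20.92/√(9.81×0.5171) = 9.290.
From the momentum equation for a rectangular channel, y₂/y₁ = ½[√(1 + 8Fr₁²) − 1] = ½[√691.48 − 1] = 12.65.
y₂ = 12.65 × 0.5171 = 6.540 m.
Tailwater y_tw = 4.304 m: y_tw < y₂, so the jump is swept downstream.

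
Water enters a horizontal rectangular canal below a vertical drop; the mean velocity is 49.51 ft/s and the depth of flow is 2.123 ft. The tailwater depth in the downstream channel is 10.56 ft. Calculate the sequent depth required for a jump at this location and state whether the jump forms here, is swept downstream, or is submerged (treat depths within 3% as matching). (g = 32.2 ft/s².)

Fr₁ = V₁/√(g·y₁) = 49.51/√(32.2×2.123) = 5.988.
From the momentum equation for a rectangular channel, y₂/y₁ = ½[√(1 + 8Fr₁²) − 1] = ½[√287.86 − 1] = 7.983.
y₂ = 7.983 × 2.123 = 16.95 ft.
Tailwater y_tw = 10.56 ft: y_tw < y₂, so the jump is swept downstream.

y₂ = 16.95 ft; the jump is swept downstream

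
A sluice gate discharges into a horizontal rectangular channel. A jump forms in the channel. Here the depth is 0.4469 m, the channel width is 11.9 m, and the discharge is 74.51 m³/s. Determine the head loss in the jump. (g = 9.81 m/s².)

ΔE = 6.316 m

q = Q/b = 74.51/11.9 = 6.261 m²/s; V₁ = q/y₁ = 14.01 m/s. Fr₁ = V₁/√(g·y₁) = 6.691.
Sequent-depth ratio: y₂/y₁ = ½[√(1 + 8Fr₁²) − 1] = ½[√359.20 − 1] = 8.976.
y₂ = 8.976 × 0.4469 = 4.012 m.
Head loss: ΔE = (y₂ − y₁)³/(4y₁y₂) = (4.012 − 0.4469)³/(4×0.4469×4.012) = 45.29/7.171 = 6.316 m.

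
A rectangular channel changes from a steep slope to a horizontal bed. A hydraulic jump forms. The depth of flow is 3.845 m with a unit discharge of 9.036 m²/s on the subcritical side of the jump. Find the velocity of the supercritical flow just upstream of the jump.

V₁ = 9.925 m/s

V₂ = q/y₂ = 9.036/3.845 = 2.350 m/s; Fr₂ = V₂/√(g·y₂) = 0.3826.
Since the conjugate-depth ratio holds either way, y₁/y₂ = ½[√(1 + 8Fr₂²) − 1] = ½[√2.1713 − 1] = 0.2368.
y₁ = 0.2368 × 3.845 = 0.9104 m.
V₁ = q/y₁ = 9.036/0.9104 = 9.925 m/s.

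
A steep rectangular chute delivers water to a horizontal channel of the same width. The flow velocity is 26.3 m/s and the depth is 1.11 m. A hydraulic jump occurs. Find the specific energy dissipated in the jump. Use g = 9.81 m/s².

Fr₁ = V₁/√(g·y₁) = 26.3/√(9.81×1.11) = 7.97.
By Bélanger, y₂/y₁ = ½[√(1 + 8Fr₁²) − 1] = ½[√509.2 − 1] = 10.8.
y₂ = 10.8 × 1.11 = 12.0 m.
Head loss: ΔE = (y₂ − y₁)³/(4y₁y₂) = (12.0 − 1.11)³/(4×1.11×12.0) = 1280/53.1 = 24.1 m.

ΔE = 24.1 m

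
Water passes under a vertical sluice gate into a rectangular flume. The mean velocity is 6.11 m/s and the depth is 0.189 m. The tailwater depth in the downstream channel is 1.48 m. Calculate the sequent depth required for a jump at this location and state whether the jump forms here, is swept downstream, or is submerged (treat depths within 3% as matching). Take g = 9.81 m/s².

Fr₁ = V₁/√(g·y₁) = 6.11/√(9.81×0.189) = 4.49.
Bélanger equation: y₂/y₁ = ½[√(1 + 8Fr₁²) − 1] = ½[√162.1 − 1] = 5.87.
y₂ = 5.87 × 0.189 = 1.11 m.
Tailwater y_tw = 1.48 m: y_tw > y₂, so the jump is submerged.

y₂ = 1.11 m; the jump is submerged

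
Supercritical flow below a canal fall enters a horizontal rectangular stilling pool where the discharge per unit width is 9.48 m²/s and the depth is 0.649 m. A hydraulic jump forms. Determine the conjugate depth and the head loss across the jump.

V₁ = q/y₁ = 9.48/0.649 = 14.6 m/s. Fr₁ = V₁/√(g·y₁) = 14.6/√(9.81×0.649) = 5.79.
From the momentum equation for a rectangular channel, y₂/y₁ = ½[√(1 + 8Fr₁²) − 1] = ½[√269.1 − 1] = 7.70.
y₂ = 7.70 × 0.649 = 5.00 m.
V₂ = q/y₂ = 9.48/5.00 = 1.90 m/s. E₁ = y₁ + V₁²/2g = 11.5 m; E₂ = y₂ + V₂²/2g = 5.18 m. ΔE = E₁ − E₂ = 6.34 m.

y₂ = 5.00 m; ΔE = 6.34 m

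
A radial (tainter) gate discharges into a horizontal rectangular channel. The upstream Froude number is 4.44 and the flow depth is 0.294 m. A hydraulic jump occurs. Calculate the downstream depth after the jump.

y₂ = 1.70 m

Fr₁ = 4.44 (given).
From the momentum equation for a rectangular channel, y₂/y₁ = ½[√(1 + 8Fr₁²) − 1] = ½[√158.7 − 1] = 5.80.
y₂ = 5.80 × 0.294 = 1.70 m.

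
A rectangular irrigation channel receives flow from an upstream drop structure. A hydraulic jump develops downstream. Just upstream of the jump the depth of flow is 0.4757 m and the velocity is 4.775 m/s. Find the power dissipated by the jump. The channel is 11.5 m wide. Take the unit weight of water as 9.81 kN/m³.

P = 52.84 kW

Fr₁ = V₁/√(g·y₁) = 4.775/√(9.81×0.4757) = 2.210.
Sequent-depth ratio: y₂/y₁ = ½[√(1 + 8Fr₁²) − 1] = ½[√40.087 − 1] = 2.666.
y₂ = 2.666 × 0.4757 = 1.268 m.
Head loss: ΔE = (y₂ − y₁)³/(4y₁y₂) = (1.268 − 0.4757)³/(4×0.4757×1.268) = 0.4975/2.413 = 0.2062 m.
q = V₁·y₁ = 4.775 × 0.4757 = 2.271 m²/s. Q = q·b = 2.271 × 11.5 = 26.12 m³/s. P = γ·Q·ΔE = 9.81 × 26.12 × 0.2062 = 52.84 kW.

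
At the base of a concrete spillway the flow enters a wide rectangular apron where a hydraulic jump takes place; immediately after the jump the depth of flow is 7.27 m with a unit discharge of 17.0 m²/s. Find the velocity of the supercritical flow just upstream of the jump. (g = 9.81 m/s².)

V₂ = q/y₂ = 17.0/7.27 = 2.34 m/s; Fr₂ = V₂/√(g·y₂) = 0.277.
Since the conjugate-depth ratio holds either way, y₁/y₂ = ½[√(1 + 8Fr₂²) − 1] = ½[√1.613 − 1] = 0.135.
y₁ = 0.135 × 7.27 = 0.982 m.
V₁ = q/y₁ = 17.0/0.982 = 17.3 m/s.

V₁ = 17.3 m/s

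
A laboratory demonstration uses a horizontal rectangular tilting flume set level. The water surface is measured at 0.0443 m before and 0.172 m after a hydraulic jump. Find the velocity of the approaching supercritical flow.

For a rectangular channel the momentum equation gives q² = ½·g·y₁·y₂·(y₁ + y₂) = ½×9.81×0.0443×0.172×0.216 = 0.00808.
q = √0.00808 = 0.0899 m²/s.
V₁ = q/y₁ = 0.0899/0.0443 = 2.03 m/s.

V₁ = 2.03 m/s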